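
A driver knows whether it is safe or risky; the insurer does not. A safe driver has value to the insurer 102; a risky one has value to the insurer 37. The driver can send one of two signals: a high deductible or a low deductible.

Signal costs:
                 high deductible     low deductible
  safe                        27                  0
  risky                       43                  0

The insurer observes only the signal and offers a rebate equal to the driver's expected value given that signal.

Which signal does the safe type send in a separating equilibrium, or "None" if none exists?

None

Try safe → high deductible, risky → low deductible:
  Under separation the insurer infers type exactly: high deductible → safe (pays 102), low deductible → risky (pays 37).
  Safe: high deductible gives 102 − 27 = 75; low deductible gives 37 − 0 = 37. No deviation. ✓
  Risky: low deductible gives 37 − 0 = 37; high deductible gives 102 − 43 = 59. Would deviate. ✗
Try safe → low deductible, risky → high deductible:
  Under separation the insurer infers type exactly: low deductible → safe (pays 102), high deductible → risky (pays 37).
  Safe: low deductible gives 102 − 0 = 102; high deductible gives 37 − 27 = 10. No deviation. ✓
  Risky: high deductible gives 37 − 43 = -6; low deductible gives 102 − 0 = 102. Would deviate. ✗
Neither assignment is incentive-compatible.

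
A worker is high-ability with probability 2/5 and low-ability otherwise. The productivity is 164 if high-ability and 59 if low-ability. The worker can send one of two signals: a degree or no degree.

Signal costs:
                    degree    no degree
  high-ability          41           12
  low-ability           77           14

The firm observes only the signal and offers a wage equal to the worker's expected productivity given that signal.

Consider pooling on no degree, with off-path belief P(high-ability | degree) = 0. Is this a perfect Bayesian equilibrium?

Yes

At the pooled signal (no degree) the firm holds the prior 2/5 and pays 2/5·164 + 3/5·59 = 101. Off-path (degree) belief 0 gives 0·164 + 1·59 = 59.
High-ability: no degree gives 101 − 12 = 89; degree gives 59 − 41 = 18. Stays. ✓
Low-ability: no degree gives 101 − 14 = 87; degree gives 59 − 77 = -18. Stays. ✓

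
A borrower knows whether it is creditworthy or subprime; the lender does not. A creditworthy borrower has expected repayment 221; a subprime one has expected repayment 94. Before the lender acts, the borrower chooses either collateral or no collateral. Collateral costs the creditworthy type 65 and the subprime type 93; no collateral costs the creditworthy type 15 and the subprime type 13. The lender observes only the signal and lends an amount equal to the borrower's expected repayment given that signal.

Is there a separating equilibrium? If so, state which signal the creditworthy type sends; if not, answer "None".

None

Try creditworthy → collateral, subprime → no collateral:
  If types separate, collateral earns payment 221 and no collateral earns 94.
  Creditworthy: collateral gives 221 − 65 = 156; no collateral gives 94 − 15 = 79. No deviation. ✓
  Subprime: no collateral gives 94 − 13 = 81; collateral gives 221 − 93 = 128. Would deviate. ✗
Try creditworthy → no collateral, subprime → collateral:
  If types separate, no collateral earns payment 221 and collateral earns 94.
  Creditworthy: no collateral gives 221 − 15 = 206; collateral gives 94 − 65 = 29. No deviation. ✓
  Subprime: collateral gives 94 − 93 = 1; no collateral gives 221 − 13 = 208. Would deviate. ✗
Neither assignment is incentive-compatible.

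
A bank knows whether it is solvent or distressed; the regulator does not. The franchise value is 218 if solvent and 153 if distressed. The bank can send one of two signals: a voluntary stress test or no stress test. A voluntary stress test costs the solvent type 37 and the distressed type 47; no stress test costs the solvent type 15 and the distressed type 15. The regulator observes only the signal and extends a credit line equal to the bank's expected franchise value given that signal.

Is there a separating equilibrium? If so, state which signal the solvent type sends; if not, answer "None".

None

Try solvent → stress test, distressed → no stress test:
  If types separate, stress test earns payment 218 and no stress test earns 153.
  Solvent: stress test gives 218 − 37 = 181; no stress test gives 153 − 15 = 138. No deviation. ✓
  Distressed: no stress test gives 153 − 15 = 138; stress test gives 218 − 47 = 171. Would deviate. ✗
Try solvent → no stress test, distressed → stress test:
  If types separate, no stress test earns payment 218 and stress test earns 153.
  Solvent: no stress test gives 218 − 15 = 203; stress test gives 153 − 37 = 116. No deviation. ✓
  Distressed: stress test gives 153 − 47 = 106; no stress test gives 218 − 15 = 203. Would deviate. ✗
Neither assignment is incentive-compatible.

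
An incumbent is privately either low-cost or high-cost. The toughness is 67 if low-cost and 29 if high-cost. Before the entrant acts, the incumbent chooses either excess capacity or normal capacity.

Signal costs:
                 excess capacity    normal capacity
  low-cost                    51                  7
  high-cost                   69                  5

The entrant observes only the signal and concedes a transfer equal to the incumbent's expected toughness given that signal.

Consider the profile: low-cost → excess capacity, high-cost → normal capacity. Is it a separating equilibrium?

Under separation the entrant infers type exactly: excess capacity → low-cost (pays 67), normal capacity → high-cost (pays 29).
Low-cost: excess capacity gives 67 − 51 = 16; normal capacity gives 29 − 7 = 22. Would deviate. ✗
High-cost: normal capacity gives 29 − 5 = 24; excess capacity gives 67 − 69 = -2. No deviation. ✓

No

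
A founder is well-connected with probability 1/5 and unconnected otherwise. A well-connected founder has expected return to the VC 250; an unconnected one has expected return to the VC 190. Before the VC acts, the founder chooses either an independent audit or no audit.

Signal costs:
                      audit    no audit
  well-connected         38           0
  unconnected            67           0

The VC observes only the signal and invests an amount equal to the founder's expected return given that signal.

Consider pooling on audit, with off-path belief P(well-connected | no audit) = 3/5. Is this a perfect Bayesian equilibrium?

On the equilibrium path (audit) the VC holds the prior 1/5 and pays 1/5·250 + 4/5·190 = 202. Off-path (no audit) belief 3/5 gives 3/5·250 + 2/5·190 = 226.
Well-connected: audit gives 202 − 38 = 164; no audit gives 226 − 0 = 226. Deviates. ✗
Unconnected: audit gives 202 − 67 = 135; no audit gives 226 − 0 = 226. Deviates. ✗

No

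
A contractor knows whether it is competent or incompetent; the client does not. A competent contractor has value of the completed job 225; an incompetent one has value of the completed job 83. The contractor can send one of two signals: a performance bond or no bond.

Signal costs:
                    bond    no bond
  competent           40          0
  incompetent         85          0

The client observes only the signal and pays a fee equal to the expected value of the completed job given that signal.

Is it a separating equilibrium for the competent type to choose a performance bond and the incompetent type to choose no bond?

Under separation the client infers type exactly: bond → competent (pays 225), no bond → incompetent (pays 83).
Competent: bond gives 225 − 40 = 185; no bond gives 83 − 0 = 83. No deviation. ✓
Incompetent: no bond gives 83 − 0 = 83; bond gives 225 − 85 = 140. Would deviate. ✗

No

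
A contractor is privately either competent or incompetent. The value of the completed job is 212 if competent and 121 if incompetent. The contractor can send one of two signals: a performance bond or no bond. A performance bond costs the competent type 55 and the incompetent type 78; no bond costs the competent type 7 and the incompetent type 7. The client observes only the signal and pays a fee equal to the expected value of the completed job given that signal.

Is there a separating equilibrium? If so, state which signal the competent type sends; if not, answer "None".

None

Try competent → bond, incompetent → no bond:
  Under separation the client infers type exactly: bond → competent (pays 212), no bond → incompetent (pays 121).
  Competent: bond gives 212 − 55 = 157; no bond gives 121 − 7 = 114. No deviation. ✓
  Incompetent: no bond gives 121 − 7 = 114; bond gives 212 − 78 = 134. Would deviate. ✗
Try competent → no bond, incompetent → bond:
  Under separation the client infers type exactly: no bond → competent (pays 212), bond → incompetent (pays 121).
  Competent: no bond gives 212 − 7 = 205; bond gives 121 − 55 = 66. No deviation. ✓
  Incompetent: bond gives 121 − 78 = 43; no bond gives 212 − 7 = 205. Would deviate. ✗
Neither assignment is incentive-compatible.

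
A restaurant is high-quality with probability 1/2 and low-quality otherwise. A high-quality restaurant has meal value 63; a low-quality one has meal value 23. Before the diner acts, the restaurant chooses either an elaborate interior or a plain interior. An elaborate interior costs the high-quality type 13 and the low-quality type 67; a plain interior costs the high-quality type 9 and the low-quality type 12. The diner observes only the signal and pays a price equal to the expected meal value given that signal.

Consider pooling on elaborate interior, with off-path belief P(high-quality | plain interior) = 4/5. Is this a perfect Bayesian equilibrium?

At the pooled signal (elaborate interior) the diner holds the prior 1/2 and pays 1/2·63 + 1/2·23 = 43. Off-path (plain interior) belief 4/5 gives 4/5·63 + 1/5·23 = 55.
High-quality: elaborate interior gives 43 − 13 = 30; plain interior gives 55 − 9 = 46. Deviates. ✗
Low-quality: elaborate interior gives 43 − 67 = -24; plain interior gives 55 − 12 = 43. Deviates. ✗

No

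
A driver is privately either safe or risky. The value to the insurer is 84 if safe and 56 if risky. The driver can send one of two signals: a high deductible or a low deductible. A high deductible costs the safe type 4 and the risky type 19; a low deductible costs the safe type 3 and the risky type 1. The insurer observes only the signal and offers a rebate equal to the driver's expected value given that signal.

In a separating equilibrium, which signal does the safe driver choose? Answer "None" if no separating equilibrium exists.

None

Try safe → high deductible, risky → low deductible:
  Under separation the insurer infers type exactly: high deductible → safe (pays 84), low deductible → risky (pays 56).
  Safe: high deductible gives 84 − 4 = 80; low deductible gives 56 − 3 = 53. No deviation. ✓
  Risky: low deductible gives 56 − 1 = 55; high deductible gives 84 − 19 = 65. Would deviate. ✗
Try safe → low deductible, risky → high deductible:
  Under separation the insurer infers type exactly: low deductible → safe (pays 84), high deductible → risky (pays 56).
  Safe: low deductible gives 84 − 3 = 81; high deductible gives 56 − 4 = 52. No deviation. ✓
  Risky: high deductible gives 56 − 19 = 37; low deductible gives 84 − 1 = 83. Would deviate. ✗
Neither assignment is incentive-compatible.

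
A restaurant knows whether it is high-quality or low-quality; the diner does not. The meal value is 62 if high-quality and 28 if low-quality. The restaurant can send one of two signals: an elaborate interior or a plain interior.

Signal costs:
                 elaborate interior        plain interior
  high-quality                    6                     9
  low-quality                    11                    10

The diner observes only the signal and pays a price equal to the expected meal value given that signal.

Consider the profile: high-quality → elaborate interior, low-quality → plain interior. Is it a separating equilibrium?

If types separate, elaborate interior earns payment 62 and plain interior earns 28.
High-quality: elaborate interior gives 62 − 6 = 56; plain interior gives 28 − 9 = 19. No deviation. ✓
Low-quality: plain interior gives 28 − 10 = 18; elaborate interior gives 62 − 11 = 51. Would deviate. ✗

No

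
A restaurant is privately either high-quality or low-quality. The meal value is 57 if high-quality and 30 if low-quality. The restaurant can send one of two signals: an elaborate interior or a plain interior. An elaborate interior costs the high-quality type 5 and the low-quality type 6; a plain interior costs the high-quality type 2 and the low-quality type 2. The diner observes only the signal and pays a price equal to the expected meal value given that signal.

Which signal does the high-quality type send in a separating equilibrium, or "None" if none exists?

Try high-quality → elaborate interior, low-quality → plain interior:
  Under separation the diner infers type exactly: elaborate interior → high-quality (pays 57), plain interior → low-quality (pays 30).
  High-quality: elaborate interior gives 57 − 5 = 52; plain interior gives 30 − 2 = 28. No deviation. ✓
  Low-quality: plain interior gives 30 − 2 = 28; elaborate interior gives 57 − 6 = 51. Would deviate. ✗
Try high-quality → plain interior, low-quality → elaborate interior:
  Under separation the diner infers type exactly: plain interior → high-quality (pays 57), elaborate interior → low-quality (pays 30).
  High-quality: plain interior gives 57 − 2 = 55; elaborate interior gives 30 − 5 = 25. No deviation. ✓
  Low-quality: elaborate interior gives 30 − 6 = 24; plain interior gives 57 − 2 = 55. Would deviate. ✗
Neither assignment is incentive-compatible.

None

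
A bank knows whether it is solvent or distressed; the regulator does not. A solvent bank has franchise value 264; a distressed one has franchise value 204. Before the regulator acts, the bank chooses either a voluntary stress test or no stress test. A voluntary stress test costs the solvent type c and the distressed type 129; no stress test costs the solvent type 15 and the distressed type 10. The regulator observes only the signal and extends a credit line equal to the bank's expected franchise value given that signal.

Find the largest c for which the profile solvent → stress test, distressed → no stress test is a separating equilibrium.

Under separation: stress test → solvent (pays 264); no stress test → distressed (pays 204).
Distressed: 204 − 10 = 194 ≥ 264 − 129 = 135. Holds regardless of c. ✓
Solvent: 264 − c ≥ 204 − 15, so c ≤ 264 − 189 = 75.

75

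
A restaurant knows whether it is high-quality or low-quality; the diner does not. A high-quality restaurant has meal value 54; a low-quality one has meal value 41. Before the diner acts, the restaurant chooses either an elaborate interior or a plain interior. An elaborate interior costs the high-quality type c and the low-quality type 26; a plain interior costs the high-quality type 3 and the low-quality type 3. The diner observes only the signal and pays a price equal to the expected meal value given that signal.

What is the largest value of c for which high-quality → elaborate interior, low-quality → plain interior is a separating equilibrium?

16

Under separation: elaborate interior → high-quality (pays 54); plain interior → low-quality (pays 41).
Low-quality: 41 − 3 = 38 ≥ 54 − 26 = 28. Holds regardless of c. ✓
High-quality: 54 − c ≥ 41 − 3, so c ≤ 54 − 38 = 16.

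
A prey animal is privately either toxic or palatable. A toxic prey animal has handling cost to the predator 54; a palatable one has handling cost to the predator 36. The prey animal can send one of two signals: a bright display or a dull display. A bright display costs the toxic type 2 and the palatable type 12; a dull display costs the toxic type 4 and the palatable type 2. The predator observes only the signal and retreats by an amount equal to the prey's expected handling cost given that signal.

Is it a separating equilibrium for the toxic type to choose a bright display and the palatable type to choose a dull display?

Under separation the predator infers type exactly: bright display → toxic (pays 54), dull display → palatable (pays 36).
Toxic: bright display gives 54 − 2 = 52; dull display gives 36 − 4 = 32. No deviation. ✓
Palatable: dull display gives 36 − 2 = 34; bright display gives 54 − 12 = 42. Would deviate. ✗

No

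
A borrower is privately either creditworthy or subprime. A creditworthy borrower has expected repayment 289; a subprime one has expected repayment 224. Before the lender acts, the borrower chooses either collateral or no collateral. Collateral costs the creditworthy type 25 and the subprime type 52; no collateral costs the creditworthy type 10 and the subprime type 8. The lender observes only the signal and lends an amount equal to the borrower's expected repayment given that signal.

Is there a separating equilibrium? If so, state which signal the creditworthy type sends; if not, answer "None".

None

Try creditworthy → collateral, subprime → no collateral:
  Under separation the lender infers type exactly: collateral → creditworthy (pays 289), no collateral → subprime (pays 224).
  Creditworthy: collateral gives 289 − 25 = 264; no collateral gives 224 − 10 = 214. No deviation. ✓
  Subprime: no collateral gives 224 − 8 = 216; collateral gives 289 − 52 = 237. Would deviate. ✗
Try creditworthy → no collateral, subprime → collateral:
  Under separation the lender infers type exactly: no collateral → creditworthy (pays 289), collateral → subprime (pays 224).
  Creditworthy: no collateral gives 289 − 10 = 279; collateral gives 224 − 25 = 199. No deviation. ✓
  Subprime: collateral gives 224 − 52 = 172; no collateral gives 289 − 8 = 281. Would deviate. ✗
Neither assignment is incentive-compatible.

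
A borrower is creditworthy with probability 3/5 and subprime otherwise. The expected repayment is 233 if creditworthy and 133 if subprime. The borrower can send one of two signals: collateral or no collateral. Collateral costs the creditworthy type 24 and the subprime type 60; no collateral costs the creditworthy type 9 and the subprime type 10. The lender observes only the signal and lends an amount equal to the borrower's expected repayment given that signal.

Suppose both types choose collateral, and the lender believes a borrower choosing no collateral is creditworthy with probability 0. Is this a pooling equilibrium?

At the pooled signal (collateral) the lender holds the prior 3/5 and pays 3/5·233 + 2/5·133 = 193. Off-path (no collateral) belief 0 gives 0·233 + 1·133 = 133.
Creditworthy: collateral gives 193 − 24 = 169; no collateral gives 133 − 9 = 124. Stays. ✓
Subprime: collateral gives 193 − 60 = 133; no collateral gives 133 − 10 = 123. Stays. ✓

Yes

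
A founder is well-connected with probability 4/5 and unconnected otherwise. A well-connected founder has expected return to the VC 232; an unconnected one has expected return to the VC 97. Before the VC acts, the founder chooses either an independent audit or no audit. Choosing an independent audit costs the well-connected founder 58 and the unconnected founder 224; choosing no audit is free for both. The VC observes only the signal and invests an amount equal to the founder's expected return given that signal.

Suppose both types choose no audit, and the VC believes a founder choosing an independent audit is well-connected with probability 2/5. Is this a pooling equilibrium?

Yes

On the equilibrium path (no audit) the VC holds the prior 4/5 and pays 4/5·232 + 1/5·97 = 205. Off-path (audit) belief 2/5 gives 2/5·232 + 3/5·97 = 151.
Well-connected: no audit gives 205 − 0 = 205; audit gives 151 − 58 = 93. Stays. ✓
Unconnected: no audit gives 205 − 0 = 205; audit gives 151 − 224 = -73. Stays. ✓
Beliefs are Bayes-consistent on-path and both types best-respond.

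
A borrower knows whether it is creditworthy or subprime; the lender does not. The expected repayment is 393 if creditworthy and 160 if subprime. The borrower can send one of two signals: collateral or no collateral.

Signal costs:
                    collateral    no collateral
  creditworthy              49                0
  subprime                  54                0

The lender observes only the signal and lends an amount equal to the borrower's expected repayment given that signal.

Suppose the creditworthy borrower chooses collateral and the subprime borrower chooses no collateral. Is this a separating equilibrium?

No

Under separation the lender infers type exactly: collateral → creditworthy (pays 393), no collateral → subprime (pays 160).
Creditworthy: collateral gives 393 − 49 = 344; no collateral gives 160 − 0 = 160. No deviation. ✓
Subprime: no collateral gives 160 − 0 = 160; collateral gives 393 − 54 = 339. Would deviate. ✗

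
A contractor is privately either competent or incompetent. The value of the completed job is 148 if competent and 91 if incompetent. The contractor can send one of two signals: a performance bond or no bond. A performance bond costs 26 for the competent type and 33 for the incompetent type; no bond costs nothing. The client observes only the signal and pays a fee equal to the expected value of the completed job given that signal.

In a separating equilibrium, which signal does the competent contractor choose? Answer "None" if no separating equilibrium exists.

None

Try competent → bond, incompetent → no bond:
  If types separate, bond earns payment 148 and no bond earns 91.
  Competent: bond gives 148 − 26 = 122; no bond gives 91 − 0 = 91. No deviation. ✓
  Incompetent: no bond gives 91 − 0 = 91; bond gives 148 − 33 = 115. Would deviate. ✗
Try competent → no bond, incompetent → bond:
  If types separate, no bond earns payment 148 and bond earns 91.
  Competent: no bond gives 148 − 0 = 148; bond gives 91 − 26 = 65. No deviation. ✓
  Incompetent: bond gives 91 − 33 = 58; no bond gives 148 − 0 = 148. Would deviate. ✗
Neither assignment is incentive-compatible.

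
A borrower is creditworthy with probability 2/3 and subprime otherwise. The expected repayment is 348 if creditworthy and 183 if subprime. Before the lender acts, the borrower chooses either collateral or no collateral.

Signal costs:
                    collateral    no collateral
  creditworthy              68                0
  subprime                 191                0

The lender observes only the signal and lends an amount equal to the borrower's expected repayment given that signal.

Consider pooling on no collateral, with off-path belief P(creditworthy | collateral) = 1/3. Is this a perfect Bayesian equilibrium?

On the equilibrium path (no collateral) the lender holds the prior 2/3 and pays 2/3·348 + 1/3·183 = 293. Off-path (collateral) belief 1/3 gives 1/3·348 + 2/3·183 = 238.
Creditworthy: no collateral gives 293 − 0 = 293; collateral gives 238 − 68 = 170. Stays. ✓
Subprime: no collateral gives 293 − 0 = 293; collateral gives 238 − 191 = 47. Stays. ✓
Beliefs are Bayes-consistent on-path and both types best-respond.

Yes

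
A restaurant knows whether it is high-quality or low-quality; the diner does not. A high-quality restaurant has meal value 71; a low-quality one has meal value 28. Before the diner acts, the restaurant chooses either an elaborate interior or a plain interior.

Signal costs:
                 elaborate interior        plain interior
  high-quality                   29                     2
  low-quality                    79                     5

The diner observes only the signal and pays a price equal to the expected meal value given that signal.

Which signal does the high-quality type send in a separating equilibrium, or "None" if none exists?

elaborate interior

Try high-quality → elaborate interior, low-quality → plain interior:
  If types separate, elaborate interior earns payment 71 and plain interior earns 28.
  High-quality: elaborate interior gives 71 − 29 = 42; plain interior gives 28 − 2 = 26. No deviation. ✓
  Low-quality: plain interior gives 28 − 5 = 23; elaborate interior gives 71 − 79 = -8. No deviation. ✓
Both hold — the high-quality type sends elaborate interior.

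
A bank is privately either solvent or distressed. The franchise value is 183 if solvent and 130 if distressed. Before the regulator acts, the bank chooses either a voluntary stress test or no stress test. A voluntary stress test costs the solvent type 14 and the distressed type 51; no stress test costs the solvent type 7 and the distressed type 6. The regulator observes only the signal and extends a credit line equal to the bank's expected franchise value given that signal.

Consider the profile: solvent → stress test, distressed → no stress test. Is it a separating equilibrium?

If types separate, stress test earns payment 183 and no stress test earns 130.
Solvent: stress test gives 183 − 14 = 169; no stress test gives 130 − 7 = 123. No deviation. ✓
Distressed: no stress test gives 130 − 6 = 124; stress test gives 183 − 51 = 132. Would deviate. ✗

No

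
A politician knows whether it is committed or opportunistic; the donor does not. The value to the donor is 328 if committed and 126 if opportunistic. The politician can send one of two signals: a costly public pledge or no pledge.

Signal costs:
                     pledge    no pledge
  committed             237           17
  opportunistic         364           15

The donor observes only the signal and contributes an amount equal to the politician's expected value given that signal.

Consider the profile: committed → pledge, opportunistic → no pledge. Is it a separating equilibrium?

No

If types separate, pledge earns payment 328 and no pledge earns 126.
Committed: pledge gives 328 − 237 = 91; no pledge gives 126 − 17 = 109. Would deviate. ✗
Opportunistic: no pledge gives 126 − 15 = 111; pledge gives 328 − 364 = -36. No deviation. ✓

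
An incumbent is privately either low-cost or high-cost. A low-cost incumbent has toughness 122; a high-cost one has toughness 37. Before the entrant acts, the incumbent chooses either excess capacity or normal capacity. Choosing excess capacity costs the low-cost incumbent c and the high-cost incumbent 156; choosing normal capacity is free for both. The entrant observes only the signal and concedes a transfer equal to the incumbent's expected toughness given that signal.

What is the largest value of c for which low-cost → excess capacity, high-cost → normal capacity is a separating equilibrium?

85

Under separation: excess capacity → low-cost (pays 122); normal capacity → high-cost (pays 37).
High-cost: 37 − 0 = 37 ≥ 122 − 156 = -34. Holds regardless of c. ✓
Low-cost: 122 − c ≥ 37 − 0, so c ≤ 122 − 37 = 85.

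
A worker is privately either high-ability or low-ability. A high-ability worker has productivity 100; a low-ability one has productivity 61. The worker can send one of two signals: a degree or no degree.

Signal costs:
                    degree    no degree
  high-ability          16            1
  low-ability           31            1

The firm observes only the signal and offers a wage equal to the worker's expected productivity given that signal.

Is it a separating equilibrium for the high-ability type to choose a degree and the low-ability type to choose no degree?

If types separate, degree earns payment 100 and no degree earns 61.
High-ability: degree gives 100 − 16 = 84; no degree gives 61 − 1 = 60. No deviation. ✓
Low-ability: no degree gives 61 − 1 = 60; degree gives 100 − 31 = 69. Would deviate. ✗

No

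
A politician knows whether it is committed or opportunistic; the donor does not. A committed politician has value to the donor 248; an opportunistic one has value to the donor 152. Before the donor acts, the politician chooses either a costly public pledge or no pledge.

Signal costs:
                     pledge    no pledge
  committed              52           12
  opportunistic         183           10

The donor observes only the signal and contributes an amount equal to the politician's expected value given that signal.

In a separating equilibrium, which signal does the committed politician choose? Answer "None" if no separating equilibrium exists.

Try committed → pledge, opportunistic → no pledge:
  If types separate, pledge earns payment 248 and no pledge earns 152.
  Committed: pledge gives 248 − 52 = 196; no pledge gives 152 − 12 = 140. No deviation. ✓
  Opportunistic: no pledge gives 152 − 10 = 142; pledge gives 248 − 183 = 65. No deviation. ✓
Both hold — the committed type sends pledge.

pledge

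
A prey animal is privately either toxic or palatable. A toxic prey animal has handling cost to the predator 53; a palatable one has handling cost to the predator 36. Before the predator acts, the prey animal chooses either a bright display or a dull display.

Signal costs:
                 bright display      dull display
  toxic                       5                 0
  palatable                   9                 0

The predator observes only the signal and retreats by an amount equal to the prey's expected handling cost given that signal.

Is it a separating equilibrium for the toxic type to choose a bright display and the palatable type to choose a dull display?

Under separation the predator infers type exactly: bright display → toxic (pays 53), dull display → palatable (pays 36).
Toxic: bright display gives 53 − 5 = 48; dull display gives 36 − 0 = 36. No deviation. ✓
Palatable: dull display gives 36 − 0 = 36; bright display gives 53 − 9 = 44. Would deviate. ✗

No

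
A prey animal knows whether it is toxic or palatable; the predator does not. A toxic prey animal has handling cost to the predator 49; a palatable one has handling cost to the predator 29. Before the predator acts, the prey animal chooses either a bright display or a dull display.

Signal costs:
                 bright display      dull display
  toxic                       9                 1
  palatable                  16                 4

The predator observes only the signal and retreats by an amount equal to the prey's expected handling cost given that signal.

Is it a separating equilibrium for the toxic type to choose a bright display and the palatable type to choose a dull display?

Under separation the predator infers type exactly: bright display → toxic (pays 49), dull display → palatable (pays 29).
Toxic: bright display gives 49 − 9 = 40; dull display gives 29 − 1 = 28. No deviation. ✓
Palatable: dull display gives 29 − 4 = 25; bright display gives 49 − 16 = 33. Would deviate. ✗

No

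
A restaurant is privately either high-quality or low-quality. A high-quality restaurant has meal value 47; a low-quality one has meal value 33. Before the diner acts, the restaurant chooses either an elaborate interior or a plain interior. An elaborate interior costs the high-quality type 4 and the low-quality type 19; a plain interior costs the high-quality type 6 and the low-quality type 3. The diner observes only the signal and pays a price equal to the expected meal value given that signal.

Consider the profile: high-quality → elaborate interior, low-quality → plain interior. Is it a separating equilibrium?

If types separate, elaborate interior earns payment 47 and plain interior earns 33.
High-quality: elaborate interior gives 47 − 4 = 43; plain interior gives 33 − 6 = 27. No deviation. ✓
Low-quality: plain interior gives 33 − 3 = 30; elaborate interior gives 47 − 19 = 28. No deviation. ✓
Neither type gains from mimicking the other.

Yes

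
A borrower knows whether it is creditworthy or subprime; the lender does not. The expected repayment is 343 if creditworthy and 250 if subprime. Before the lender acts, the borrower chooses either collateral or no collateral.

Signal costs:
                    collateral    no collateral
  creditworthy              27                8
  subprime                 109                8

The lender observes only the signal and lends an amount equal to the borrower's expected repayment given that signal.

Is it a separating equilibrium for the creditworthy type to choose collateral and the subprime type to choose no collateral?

Yes

Under separation the lender infers type exactly: collateral → creditworthy (pays 343), no collateral → subprime (pays 250).
Creditworthy: collateral gives 343 − 27 = 316; no collateral gives 250 − 8 = 242. No deviation. ✓
Subprime: no collateral gives 250 − 8 = 242; collateral gives 343 − 109 = 234. No deviation. ✓
Both incentive constraints hold.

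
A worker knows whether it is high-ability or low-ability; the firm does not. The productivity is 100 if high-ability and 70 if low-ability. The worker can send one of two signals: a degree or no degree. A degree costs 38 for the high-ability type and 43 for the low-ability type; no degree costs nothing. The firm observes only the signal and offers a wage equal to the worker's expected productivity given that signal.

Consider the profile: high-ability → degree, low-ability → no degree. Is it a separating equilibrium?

Under separation the firm infers type exactly: degree → high-ability (pays 100), no degree → low-ability (pays 70).
High-ability: degree gives 100 − 38 = 62; no degree gives 70 − 0 = 70. Would deviate. ✗
Low-ability: no degree gives 70 − 0 = 70; degree gives 100 − 43 = 57. No deviation. ✓

No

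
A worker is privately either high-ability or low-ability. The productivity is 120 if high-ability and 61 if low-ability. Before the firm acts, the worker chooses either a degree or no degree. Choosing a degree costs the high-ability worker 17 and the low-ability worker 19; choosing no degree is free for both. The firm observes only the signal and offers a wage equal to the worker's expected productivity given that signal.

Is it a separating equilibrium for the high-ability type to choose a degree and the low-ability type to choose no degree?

Under separation the firm infers type exactly: degree → high-ability (pays 120), no degree → low-ability (pays 61).
High-ability: degree gives 120 − 17 = 103; no degree gives 61 − 0 = 61. No deviation. ✓
Low-ability: no degree gives 61 − 0 = 61; degree gives 120 − 19 = 101. Would deviate. ✗

No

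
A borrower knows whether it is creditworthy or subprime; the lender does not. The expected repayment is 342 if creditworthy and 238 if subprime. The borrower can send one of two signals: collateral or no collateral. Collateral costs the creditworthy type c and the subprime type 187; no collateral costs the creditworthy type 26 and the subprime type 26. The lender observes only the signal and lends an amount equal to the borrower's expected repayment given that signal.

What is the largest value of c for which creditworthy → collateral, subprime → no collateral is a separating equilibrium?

130

Under separation: collateral → creditworthy (pays 342); no collateral → subprime (pays 238).
Subprime: 238 − 26 = 212 ≥ 342 − 187 = 155. Holds regardless of c. ✓
Creditworthy: 342 − c ≥ 238 − 26, so c ≤ 342 − 212 = 130.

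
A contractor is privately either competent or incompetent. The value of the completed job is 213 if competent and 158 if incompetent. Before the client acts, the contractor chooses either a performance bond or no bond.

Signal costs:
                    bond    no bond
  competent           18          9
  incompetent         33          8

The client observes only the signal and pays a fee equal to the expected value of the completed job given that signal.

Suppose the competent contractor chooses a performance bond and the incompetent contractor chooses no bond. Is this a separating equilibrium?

No

If types separate, bond earns payment 213 and no bond earns 158.
Competent: bond gives 213 − 18 = 195; no bond gives 158 − 9 = 149. No deviation. ✓
Incompetent: no bond gives 158 − 8 = 150; bond gives 213 − 33 = 180. Would deviate. ✗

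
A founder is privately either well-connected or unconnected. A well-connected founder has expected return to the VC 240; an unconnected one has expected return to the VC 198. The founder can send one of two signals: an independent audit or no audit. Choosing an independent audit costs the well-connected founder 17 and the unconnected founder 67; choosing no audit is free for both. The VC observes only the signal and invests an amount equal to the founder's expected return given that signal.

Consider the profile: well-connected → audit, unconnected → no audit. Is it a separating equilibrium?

If types separate, audit earns payment 240 and no audit earns 198.
Well-connected: audit gives 240 − 17 = 223; no audit gives 198 − 0 = 198. No deviation. ✓
Unconnected: no audit gives 198 − 0 = 198; audit gives 240 − 67 = 173. No deviation. ✓
Both incentive constraints hold.

Yes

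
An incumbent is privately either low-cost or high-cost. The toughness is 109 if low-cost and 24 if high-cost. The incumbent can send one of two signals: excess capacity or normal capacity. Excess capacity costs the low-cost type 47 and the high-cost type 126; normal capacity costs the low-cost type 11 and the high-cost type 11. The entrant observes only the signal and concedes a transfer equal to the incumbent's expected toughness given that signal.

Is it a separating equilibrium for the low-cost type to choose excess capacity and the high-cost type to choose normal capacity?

If types separate, excess capacity earns payment 109 and normal capacity earns 24.
Low-cost: excess capacity gives 109 − 47 = 62; normal capacity gives 24 − 11 = 13. No deviation. ✓
High-cost: normal capacity gives 24 − 11 = 13; excess capacity gives 109 − 126 = -17. No deviation. ✓
Neither type gains from mimicking the other.

Yes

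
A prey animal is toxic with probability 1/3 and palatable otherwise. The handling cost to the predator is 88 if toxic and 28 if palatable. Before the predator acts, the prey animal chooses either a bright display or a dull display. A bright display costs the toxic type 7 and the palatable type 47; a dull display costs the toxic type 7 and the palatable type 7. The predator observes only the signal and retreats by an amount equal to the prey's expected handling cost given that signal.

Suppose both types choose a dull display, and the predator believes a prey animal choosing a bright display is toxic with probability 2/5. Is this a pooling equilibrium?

No

On the equilibrium path (dull display) the predator holds the prior 1/3 and pays 1/3·88 + 2/3·28 = 48. Off-path (bright display) belief 2/5 gives 2/5·88 + 3/5·28 = 52.
Toxic: dull display gives 48 − 7 = 41; bright display gives 52 − 7 = 45. Deviates. ✗
Palatable: dull display gives 48 − 7 = 41; bright display gives 52 − 47 = 5. Stays. ✓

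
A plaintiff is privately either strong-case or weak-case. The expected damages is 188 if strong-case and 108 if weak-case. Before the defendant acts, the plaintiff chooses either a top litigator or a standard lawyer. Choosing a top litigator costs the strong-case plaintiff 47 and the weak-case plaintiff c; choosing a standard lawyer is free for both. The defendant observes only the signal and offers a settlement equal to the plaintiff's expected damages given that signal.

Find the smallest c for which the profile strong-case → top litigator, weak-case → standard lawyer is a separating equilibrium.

Under separation: top litigator → strong-case (pays 188); standard lawyer → weak-case (pays 108).
Strong-case: 188 − 47 = 141 ≥ 108 − 0 = 108. Holds regardless of c. ✓
Weak-case: 108 − 0 ≥ 188 − c, so c ≥ 188 − 108 = 80.

80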